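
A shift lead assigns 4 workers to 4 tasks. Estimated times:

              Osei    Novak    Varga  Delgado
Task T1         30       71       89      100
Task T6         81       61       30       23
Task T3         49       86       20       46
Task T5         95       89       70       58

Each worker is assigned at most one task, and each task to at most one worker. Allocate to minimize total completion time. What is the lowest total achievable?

Min total: 162 min

This is the linear assignment problem.
Optimal: Osei→Task T1 (30 min), Novak→Task T5 (89 min), Varga→Task T3 (20 min), Delgado→Task T6 (23 min) — total 30+89+20+23 = 162 min.
Row-greedy (each worker in turn takes its cheapest remaining task) gives 169 min, worse by 7.
Swapping Varga↔Osei (Varga→Task T1 89 min, Osei→Task T3 49 min) adds 88.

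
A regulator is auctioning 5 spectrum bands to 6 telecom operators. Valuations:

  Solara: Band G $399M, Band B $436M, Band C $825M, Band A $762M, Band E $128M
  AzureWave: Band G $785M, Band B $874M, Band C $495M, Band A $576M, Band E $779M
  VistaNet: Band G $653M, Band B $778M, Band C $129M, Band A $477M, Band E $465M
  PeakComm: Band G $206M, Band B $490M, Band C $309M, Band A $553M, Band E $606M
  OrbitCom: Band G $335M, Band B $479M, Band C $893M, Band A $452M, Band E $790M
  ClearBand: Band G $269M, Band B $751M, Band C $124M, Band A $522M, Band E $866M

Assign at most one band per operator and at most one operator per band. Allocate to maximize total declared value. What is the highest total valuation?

Optimal: AzureWave→Band G ($785M), VistaNet→Band B ($778M), OrbitCom→Band C ($893M), Solara→Band A ($762M), ClearBand→Band E ($866M) — total 785+778+893+762+866 = $4084M.
Max-entry greedy (repeatedly take the single best remaining cell) gives $4048M, worse by 36.
Swapping Solara↔OrbitCom (Solara→Band C $825M, OrbitCom→Band A $452M) loses 378.

Max total: $4084M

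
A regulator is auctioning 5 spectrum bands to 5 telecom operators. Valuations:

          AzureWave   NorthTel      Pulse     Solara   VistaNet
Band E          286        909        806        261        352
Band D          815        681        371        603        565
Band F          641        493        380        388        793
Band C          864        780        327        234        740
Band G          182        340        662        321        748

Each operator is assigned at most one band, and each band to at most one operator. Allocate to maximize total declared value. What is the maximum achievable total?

Max total: $3831M

Treat this as an assignment problem: match each operator to one band.
Optimal: AzureWave→Band C ($864M), NorthTel→Band E ($909M), Pulse→Band G ($662M), Solara→Band D ($603M), VistaNet→Band F ($793M) — total 864+909+662+603+793 = $3831M.
Column-greedy (each band in turn goes to its best remaining operator) gives $3165M, worse by 666.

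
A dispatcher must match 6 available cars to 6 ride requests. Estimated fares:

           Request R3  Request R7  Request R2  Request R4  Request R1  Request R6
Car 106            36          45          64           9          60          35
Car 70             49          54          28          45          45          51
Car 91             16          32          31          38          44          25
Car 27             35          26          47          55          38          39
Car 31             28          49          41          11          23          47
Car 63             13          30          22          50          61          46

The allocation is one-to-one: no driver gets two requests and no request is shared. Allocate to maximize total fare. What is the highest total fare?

Max total: $308

This is a one-to-one assignment (maximum-weight bipartite matching).
Optimal: Car 106→Request R2 ($64), Car 70→Request R3 ($49), Car 91→Request R7 ($32), Car 27→Request R4 ($55), Car 31→Request R6 ($47), Car 63→Request R1 ($61) — total 64+49+32+55+47+61 = $308.
Row-greedy (each driver in turn takes its best remaining request) gives $277, worse by 31.
Next-best assignment: Car 106→Request R2, Car 70→Request R3, Car 91→Request R1, Car 27→Request R4, Car 31→Request R7, Car 63→Request R6 = $307.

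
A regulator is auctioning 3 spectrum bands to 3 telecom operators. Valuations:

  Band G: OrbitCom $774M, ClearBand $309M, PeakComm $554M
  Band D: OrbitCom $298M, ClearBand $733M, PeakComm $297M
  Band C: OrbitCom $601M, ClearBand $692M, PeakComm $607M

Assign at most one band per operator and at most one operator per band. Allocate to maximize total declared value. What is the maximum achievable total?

Optimal: OrbitCom→Band G ($774M), ClearBand→Band D ($733M), PeakComm→Band C ($607M) — total 774+733+607 = $2114M.
Swapping ClearBand↔OrbitCom (ClearBand→Band G $309M, OrbitCom→Band D $298M) loses 900.
Every other assignment is strictly worse.

Maximum total: $2114M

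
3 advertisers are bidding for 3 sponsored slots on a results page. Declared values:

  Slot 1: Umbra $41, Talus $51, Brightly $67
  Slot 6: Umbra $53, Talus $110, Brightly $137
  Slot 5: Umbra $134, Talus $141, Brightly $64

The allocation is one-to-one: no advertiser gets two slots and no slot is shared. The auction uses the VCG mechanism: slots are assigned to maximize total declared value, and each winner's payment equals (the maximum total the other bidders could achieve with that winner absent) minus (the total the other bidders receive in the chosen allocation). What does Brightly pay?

Brightly pays $59.

Efficient allocation: Umbra→Slot 5 ($134), Talus→Slot 1 ($51), Brightly→Slot 6 ($137); total welfare W = $322.
Brightly receives Slot 6 at value $137, so the others get W − 137 = $185.
Without Brightly: best allocation of the remaining 2 bidders over all 3 slots is Umbra→Slot 5 ($134), Talus→Slot 6 ($110), total $244.
VCG payment = (others' best without Brightly) − (others' welfare with Brightly) = 244 − 185 = $59.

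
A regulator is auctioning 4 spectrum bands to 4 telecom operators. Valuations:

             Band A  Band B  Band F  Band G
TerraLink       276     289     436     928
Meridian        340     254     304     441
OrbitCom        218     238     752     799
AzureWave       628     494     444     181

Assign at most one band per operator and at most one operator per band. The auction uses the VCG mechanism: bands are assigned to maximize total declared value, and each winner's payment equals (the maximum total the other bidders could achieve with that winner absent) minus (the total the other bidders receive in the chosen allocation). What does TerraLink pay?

TerraLink pays $187M.

Efficient allocation: TerraLink→Band G ($928M), Meridian→Band B ($254M), OrbitCom→Band F ($752M), AzureWave→Band A ($628M); total welfare W = $2562M.
TerraLink receives Band G at value $928M, so the others get W − 928 = $1634M.
Without TerraLink: best allocation of the remaining 3 bidders over all 4 bands is Meridian→Band G ($441M), OrbitCom→Band F ($752M), AzureWave→Band A ($628M), total $1821M.
VCG payment = (others' best without TerraLink) − (others' welfare with TerraLink) = 1821 − 1634 = $187M.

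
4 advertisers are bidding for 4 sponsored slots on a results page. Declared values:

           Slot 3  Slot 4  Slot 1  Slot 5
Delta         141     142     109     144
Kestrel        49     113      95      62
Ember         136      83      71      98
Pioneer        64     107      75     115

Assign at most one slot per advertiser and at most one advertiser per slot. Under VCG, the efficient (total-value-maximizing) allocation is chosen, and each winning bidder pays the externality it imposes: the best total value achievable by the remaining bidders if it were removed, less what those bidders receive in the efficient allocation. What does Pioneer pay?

Pioneer pays $20.

Efficient allocation: Delta→Slot 4 ($142), Kestrel→Slot 1 ($95), Ember→Slot 3 ($136), Pioneer→Slot 5 ($115); total welfare W = $488.
Pioneer receives Slot 5 at value $115, so the others get W − 115 = $373.
Without Pioneer: best allocation of the remaining 3 bidders over all 4 slots is Delta→Slot 5 ($144), Kestrel→Slot 4 ($113), Ember→Slot 3 ($136), total $393.
VCG payment = (others' best without Pioneer) − (others' welfare with Pioneer) = 393 − 373 = $20.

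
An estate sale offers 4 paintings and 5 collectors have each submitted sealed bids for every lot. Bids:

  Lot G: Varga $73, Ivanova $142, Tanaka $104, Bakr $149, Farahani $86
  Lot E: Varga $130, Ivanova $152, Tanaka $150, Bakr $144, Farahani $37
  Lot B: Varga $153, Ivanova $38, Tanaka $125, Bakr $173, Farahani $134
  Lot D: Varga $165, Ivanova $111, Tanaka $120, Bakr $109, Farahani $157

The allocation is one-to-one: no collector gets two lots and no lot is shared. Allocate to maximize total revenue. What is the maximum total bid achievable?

Maximum total: $630

Optimal: Ivanova→Lot G ($142), Tanaka→Lot E ($150), Bakr→Lot B ($173), Varga→Lot D ($165) — total 142+150+173+165 = $630.
Row-greedy (each collector in turn takes its best remaining lot) gives $591, worse by 39.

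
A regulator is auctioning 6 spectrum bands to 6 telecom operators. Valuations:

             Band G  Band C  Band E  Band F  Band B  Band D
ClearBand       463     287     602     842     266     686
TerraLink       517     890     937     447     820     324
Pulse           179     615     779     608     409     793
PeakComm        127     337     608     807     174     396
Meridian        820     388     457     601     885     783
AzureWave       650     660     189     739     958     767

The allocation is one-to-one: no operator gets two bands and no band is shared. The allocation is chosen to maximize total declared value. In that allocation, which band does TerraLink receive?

This is a one-to-one assignment (maximum-weight bipartite matching).
Optimal: ClearBand→Band D ($686M), TerraLink→Band C ($890M), Pulse→Band E ($779M), PeakComm→Band F ($807M), Meridian→Band G ($820M), AzureWave→Band B ($958M) — total 686+890+779+807+820+958 = $4940M.
Max-entry greedy (repeatedly take the single best remaining cell) gives $4687M, worse by 253.
TerraLink's own top band is Band E ($937M), but forcing TerraLink→Band E and reassigning the rest optimally gives only $4823M — worse by 117.

TerraLink receives Band C.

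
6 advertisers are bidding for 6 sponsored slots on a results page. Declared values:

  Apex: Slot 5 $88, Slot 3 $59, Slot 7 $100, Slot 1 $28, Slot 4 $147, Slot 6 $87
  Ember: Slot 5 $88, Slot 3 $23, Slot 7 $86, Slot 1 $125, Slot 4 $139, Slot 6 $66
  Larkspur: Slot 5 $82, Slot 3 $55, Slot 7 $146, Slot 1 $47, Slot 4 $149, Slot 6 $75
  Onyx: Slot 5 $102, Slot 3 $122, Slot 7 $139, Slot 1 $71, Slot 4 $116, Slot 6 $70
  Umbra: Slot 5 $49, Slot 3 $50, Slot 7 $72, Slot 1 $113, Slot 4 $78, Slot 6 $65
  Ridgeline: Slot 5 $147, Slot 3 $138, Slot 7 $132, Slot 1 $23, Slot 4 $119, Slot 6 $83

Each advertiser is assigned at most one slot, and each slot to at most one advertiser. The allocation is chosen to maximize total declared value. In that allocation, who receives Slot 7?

Larkspur receives Slot 7.

This is a one-to-one assignment (maximum-weight bipartite matching).
Optimal: Apex→Slot 6 ($87), Ember→Slot 4 ($139), Larkspur→Slot 7 ($146), Onyx→Slot 3 ($122), Umbra→Slot 1 ($113), Ridgeline→Slot 5 ($147) — total 87+139+146+122+113+147 = $754.
Max-entry greedy (repeatedly take the single best remaining cell) gives $697, worse by 57.
Next-best assignment: Apex→Slot 4, Ember→Slot 1, Larkspur→Slot 7, Onyx→Slot 3, Umbra→Slot 6, Ridgeline→Slot 5 = $752.
Larkspur's own top slot is Slot 4 ($149), but forcing Larkspur→Slot 4 and reassigning the rest optimally gives only $714 — worse by 40.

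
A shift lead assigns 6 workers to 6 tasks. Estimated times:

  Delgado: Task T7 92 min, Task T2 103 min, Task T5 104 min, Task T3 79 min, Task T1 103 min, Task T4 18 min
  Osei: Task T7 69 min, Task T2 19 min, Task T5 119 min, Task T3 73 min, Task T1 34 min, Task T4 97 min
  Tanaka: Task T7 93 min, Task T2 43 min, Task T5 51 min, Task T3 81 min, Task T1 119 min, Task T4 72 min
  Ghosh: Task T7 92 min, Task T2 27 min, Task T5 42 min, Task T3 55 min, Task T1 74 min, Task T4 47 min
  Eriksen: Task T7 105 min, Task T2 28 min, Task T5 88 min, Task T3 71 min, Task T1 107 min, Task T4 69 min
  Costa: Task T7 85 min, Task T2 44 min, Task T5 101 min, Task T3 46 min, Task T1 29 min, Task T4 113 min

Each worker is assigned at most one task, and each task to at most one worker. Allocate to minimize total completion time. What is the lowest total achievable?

Min total: 250 min

This is a one-to-one assignment (minimum-cost bipartite matching).
Optimal: Delgado→Task T4 (18 min), Osei→Task T7 (69 min), Tanaka→Task T5 (51 min), Ghosh→Task T3 (55 min), Eriksen→Task T2 (28 min), Costa→Task T1 (29 min) — total 18+69+51+55+28+29 = 250 min.
Swapping Ghosh↔Tanaka (Ghosh→Task T5 42 min, Tanaka→Task T3 81 min) adds 17.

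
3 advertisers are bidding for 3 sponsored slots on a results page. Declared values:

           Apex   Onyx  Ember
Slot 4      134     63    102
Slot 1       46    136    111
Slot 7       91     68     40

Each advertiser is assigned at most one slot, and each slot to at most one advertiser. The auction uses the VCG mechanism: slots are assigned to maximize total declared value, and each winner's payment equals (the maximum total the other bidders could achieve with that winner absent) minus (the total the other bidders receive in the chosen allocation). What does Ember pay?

Ember pays $43.

Efficient allocation: Apex→Slot 7 ($91), Onyx→Slot 1 ($136), Ember→Slot 4 ($102); total welfare W = $329.
Ember receives Slot 4 at value $102, so the others get W − 102 = $227.
Without Ember: best allocation of the remaining 2 bidders over all 3 slots is Apex→Slot 4 ($134), Onyx→Slot 1 ($136), total $270.
VCG payment = (others' best without Ember) − (others' welfare with Ember) = 270 − 227 = $43.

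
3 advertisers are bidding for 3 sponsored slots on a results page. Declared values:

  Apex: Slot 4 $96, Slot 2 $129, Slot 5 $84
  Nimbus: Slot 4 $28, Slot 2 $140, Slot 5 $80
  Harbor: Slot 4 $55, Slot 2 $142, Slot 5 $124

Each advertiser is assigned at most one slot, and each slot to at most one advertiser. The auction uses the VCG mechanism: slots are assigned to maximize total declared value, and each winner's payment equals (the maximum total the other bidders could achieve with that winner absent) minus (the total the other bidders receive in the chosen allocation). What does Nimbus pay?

Efficient allocation: Apex→Slot 4 ($96), Nimbus→Slot 2 ($140), Harbor→Slot 5 ($124); total welfare W = $360.
Nimbus receives Slot 2 at value $140, so the others get W − 140 = $220.
Without Nimbus: best allocation of the remaining 2 bidders over all 3 slots is Apex→Slot 2 ($129), Harbor→Slot 5 ($124), total $253.
VCG payment = (others' best without Nimbus) − (others' welfare with Nimbus) = 253 − 220 = $33.

Nimbus pays $33.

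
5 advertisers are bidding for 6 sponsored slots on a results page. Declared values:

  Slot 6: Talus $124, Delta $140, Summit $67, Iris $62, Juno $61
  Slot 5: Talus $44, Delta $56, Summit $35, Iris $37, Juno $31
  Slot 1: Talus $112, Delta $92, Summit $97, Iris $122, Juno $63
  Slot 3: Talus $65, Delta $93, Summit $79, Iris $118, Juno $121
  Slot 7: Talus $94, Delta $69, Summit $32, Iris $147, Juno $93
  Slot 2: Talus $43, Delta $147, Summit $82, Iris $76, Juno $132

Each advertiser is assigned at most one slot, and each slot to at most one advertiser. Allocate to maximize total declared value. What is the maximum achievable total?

Optimal: Talus→Slot 6 ($124), Delta→Slot 2 ($147), Summit→Slot 1 ($97), Iris→Slot 7 ($147), Juno→Slot 3 ($121) — total 124+147+97+147+121 = $636.
Column-greedy (each slot in turn goes to its best remaining advertiser) gives $459, worse by 177.
Swapping Delta↔Juno (Delta→Slot 3 $93, Juno→Slot 2 $132) loses 43.
No other one-to-one assignment exceeds $636.

Max total: $636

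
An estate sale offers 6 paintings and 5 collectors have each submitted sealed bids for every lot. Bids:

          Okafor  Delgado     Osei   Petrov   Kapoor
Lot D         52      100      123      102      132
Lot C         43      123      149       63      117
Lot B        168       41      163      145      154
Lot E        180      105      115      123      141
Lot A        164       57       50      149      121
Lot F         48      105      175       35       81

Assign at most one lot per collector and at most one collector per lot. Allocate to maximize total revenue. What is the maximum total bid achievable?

Optimal: Okafor→Lot E ($180), Delgado→Lot C ($123), Osei→Lot F ($175), Petrov→Lot A ($149), Kapoor→Lot B ($154) — total 180+123+175+149+154 = $781.
Column-greedy (each lot in turn goes to its best remaining collector) gives $629, worse by 152.

Maximum total: $781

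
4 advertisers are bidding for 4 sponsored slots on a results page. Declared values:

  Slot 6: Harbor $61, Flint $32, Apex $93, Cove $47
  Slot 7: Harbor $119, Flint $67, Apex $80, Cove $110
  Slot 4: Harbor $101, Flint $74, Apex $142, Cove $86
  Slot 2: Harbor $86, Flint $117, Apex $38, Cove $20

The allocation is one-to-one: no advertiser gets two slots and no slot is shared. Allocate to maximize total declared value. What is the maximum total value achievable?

Optimal: Harbor→Slot 6 ($61), Flint→Slot 2 ($117), Apex→Slot 4 ($142), Cove→Slot 7 ($110) — total 61+117+142+110 = $430.
Row-greedy (each advertiser in turn takes its best remaining slot) gives $425, worse by 5.
Next-best assignment: Harbor→Slot 7, Flint→Slot 2, Apex→Slot 4, Cove→Slot 6 = $425.
Swapping Flint↔Cove (Flint→Slot 7 $67, Cove→Slot 2 $20) loses 140.

Maximum total: $430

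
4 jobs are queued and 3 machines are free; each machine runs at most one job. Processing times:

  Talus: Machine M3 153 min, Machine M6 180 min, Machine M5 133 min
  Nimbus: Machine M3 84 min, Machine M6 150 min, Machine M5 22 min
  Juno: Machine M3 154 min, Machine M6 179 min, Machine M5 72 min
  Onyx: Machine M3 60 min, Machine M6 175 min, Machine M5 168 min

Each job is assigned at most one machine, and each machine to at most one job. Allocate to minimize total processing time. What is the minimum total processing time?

Minimum total: 261 min

Optimal: Onyx→Machine M3 (60 min), Juno→Machine M6 (179 min), Nimbus→Machine M5 (22 min) — total 60+179+22 = 261 min.
Column-greedy (each machine in turn goes to its cheapest remaining job) gives 282 min, worse by 21.
Swapping Nimbus↔Juno (Nimbus→Machine M6 150 min, Juno→Machine M5 72 min) adds 21.
Checked against all permutations: 261 min is optimal.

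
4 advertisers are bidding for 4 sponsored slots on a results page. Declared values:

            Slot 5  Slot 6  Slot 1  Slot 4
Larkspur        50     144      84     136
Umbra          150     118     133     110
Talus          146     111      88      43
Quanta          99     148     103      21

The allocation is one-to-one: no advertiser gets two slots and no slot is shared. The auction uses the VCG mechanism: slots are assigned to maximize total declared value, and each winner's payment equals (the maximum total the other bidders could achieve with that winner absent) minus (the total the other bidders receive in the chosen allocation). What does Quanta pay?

Efficient allocation: Larkspur→Slot 4 ($136), Umbra→Slot 1 ($133), Talus→Slot 5 ($146), Quanta→Slot 6 ($148); total welfare W = $563.
Quanta receives Slot 6 at value $148, so the others get W − 148 = $415.
Without Quanta: best allocation of the remaining 3 bidders over all 4 slots is Larkspur→Slot 6 ($144), Umbra→Slot 1 ($133), Talus→Slot 5 ($146), total $423.
VCG payment = (others' best without Quanta) − (others' welfare with Quanta) = 423 − 415 = $8.

Quanta pays $8.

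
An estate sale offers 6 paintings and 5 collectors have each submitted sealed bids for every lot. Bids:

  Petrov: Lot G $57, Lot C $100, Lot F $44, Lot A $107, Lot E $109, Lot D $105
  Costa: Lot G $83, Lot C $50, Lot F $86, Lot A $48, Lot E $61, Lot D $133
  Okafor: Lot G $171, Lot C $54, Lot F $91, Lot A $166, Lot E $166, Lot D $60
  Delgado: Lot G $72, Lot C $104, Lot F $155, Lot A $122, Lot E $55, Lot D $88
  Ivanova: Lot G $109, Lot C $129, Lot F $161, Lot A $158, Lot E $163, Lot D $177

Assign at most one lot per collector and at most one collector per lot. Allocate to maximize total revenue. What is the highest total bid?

Maximum total: $729

This is a one-to-one assignment (maximum-weight bipartite matching).
Optimal: Petrov→Lot A ($107), Costa→Lot D ($133), Okafor→Lot G ($171), Delgado→Lot F ($155), Ivanova→Lot E ($163) — total 107+133+171+155+163 = $729.
Column-greedy (each lot in turn goes to its best remaining collector) gives $623, worse by 106.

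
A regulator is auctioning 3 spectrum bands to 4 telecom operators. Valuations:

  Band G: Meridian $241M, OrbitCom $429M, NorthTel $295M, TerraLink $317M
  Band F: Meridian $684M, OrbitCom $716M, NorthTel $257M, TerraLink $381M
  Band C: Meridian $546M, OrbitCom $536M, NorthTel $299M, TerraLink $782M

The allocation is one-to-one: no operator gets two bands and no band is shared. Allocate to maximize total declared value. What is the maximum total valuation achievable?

Optimal: OrbitCom→Band G ($429M), Meridian→Band F ($684M), TerraLink→Band C ($782M) — total 429+684+782 = $1895M.
Next-best assignment: NorthTel→Band G, OrbitCom→Band F, TerraLink→Band C = $1793M.
Every other assignment is strictly worse.

Max total: $1895M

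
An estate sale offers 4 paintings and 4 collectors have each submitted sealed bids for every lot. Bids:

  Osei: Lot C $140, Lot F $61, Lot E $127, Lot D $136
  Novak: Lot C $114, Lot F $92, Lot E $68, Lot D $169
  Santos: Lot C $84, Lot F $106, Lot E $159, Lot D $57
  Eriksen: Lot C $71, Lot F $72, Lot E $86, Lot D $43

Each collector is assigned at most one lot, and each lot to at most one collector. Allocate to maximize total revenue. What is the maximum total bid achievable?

Max total: $540

Optimal: Osei→Lot C ($140), Novak→Lot D ($169), Santos→Lot E ($159), Eriksen→Lot F ($72) — total 140+169+159+72 = $540.
Column-greedy (each lot in turn goes to its best remaining collector) gives $501, worse by 39.
Next-best assignment: Osei→Lot C, Novak→Lot D, Santos→Lot F, Eriksen→Lot E = $501.
Swapping Osei↔Novak (Osei→Lot D $136, Novak→Lot C $114) loses 59.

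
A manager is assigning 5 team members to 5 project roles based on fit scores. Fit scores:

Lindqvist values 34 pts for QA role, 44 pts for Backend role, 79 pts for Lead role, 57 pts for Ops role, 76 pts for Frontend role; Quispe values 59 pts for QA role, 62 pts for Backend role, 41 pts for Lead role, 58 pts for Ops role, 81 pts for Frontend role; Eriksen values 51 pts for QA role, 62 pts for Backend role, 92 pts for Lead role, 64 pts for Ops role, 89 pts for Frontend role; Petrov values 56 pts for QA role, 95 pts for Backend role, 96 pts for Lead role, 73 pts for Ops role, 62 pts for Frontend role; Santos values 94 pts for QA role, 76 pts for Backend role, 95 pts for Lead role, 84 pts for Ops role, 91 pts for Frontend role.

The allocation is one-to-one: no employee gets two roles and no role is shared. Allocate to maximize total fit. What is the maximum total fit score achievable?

Optimal: Lindqvist→Ops role (57 pts), Quispe→Frontend role (81 pts), Eriksen→Lead role (92 pts), Petrov→Backend role (95 pts), Santos→QA role (94 pts) — total 57+81+92+95+94 = 419 pts.
Column-greedy (each role in turn goes to its best remaining employee) gives 415 pts, worse by 4.
Next-best assignment: Lindqvist→Lead role, Quispe→Ops role, Eriksen→Frontend role, Petrov→Backend role, Santos→QA role = 415 pts.
Swapping Santos↔Quispe (Santos→Frontend role 91 pts, Quispe→QA role 59 pts) loses 25.

Maximum total: 419 pts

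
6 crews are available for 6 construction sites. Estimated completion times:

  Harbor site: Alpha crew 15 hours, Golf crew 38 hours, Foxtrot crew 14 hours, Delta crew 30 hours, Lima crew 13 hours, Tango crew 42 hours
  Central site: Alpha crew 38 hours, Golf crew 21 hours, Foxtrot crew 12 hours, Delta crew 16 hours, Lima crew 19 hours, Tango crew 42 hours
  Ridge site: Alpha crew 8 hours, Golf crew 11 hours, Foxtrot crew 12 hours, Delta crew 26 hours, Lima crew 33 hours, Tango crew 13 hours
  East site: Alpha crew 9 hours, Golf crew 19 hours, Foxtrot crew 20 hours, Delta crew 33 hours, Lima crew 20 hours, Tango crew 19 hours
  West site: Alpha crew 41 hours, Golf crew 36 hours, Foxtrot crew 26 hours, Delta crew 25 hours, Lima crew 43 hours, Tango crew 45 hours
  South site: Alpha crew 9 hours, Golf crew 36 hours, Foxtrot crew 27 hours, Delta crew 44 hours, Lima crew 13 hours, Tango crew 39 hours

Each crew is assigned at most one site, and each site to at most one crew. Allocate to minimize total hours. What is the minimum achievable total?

Treat this as an assignment problem: match each crew to one site.
Optimal: Alpha crew→South site (9 hours), Golf crew→Ridge site (11 hours), Foxtrot crew→Central site (12 hours), Delta crew→West site (25 hours), Lima crew→Harbor site (13 hours), Tango crew→East site (19 hours) — total 9+11+12+25+13+19 = 89 hours.
Row-greedy (each crew in turn takes its cheapest remaining site) gives 116 hours, worse by 27.
Next-best assignment: Alpha crew→South site, Golf crew→East site, Foxtrot crew→Central site, Delta crew→West site, Lima crew→Harbor site, Tango crew→Ridge site = 91 hours.
Swapping Foxtrot crew↔Delta crew (Foxtrot crew→West site 26 hours, Delta crew→Central site 16 hours) adds 5.
Checked against all permutations: 89 hours is optimal.

Minimum total: 89 hours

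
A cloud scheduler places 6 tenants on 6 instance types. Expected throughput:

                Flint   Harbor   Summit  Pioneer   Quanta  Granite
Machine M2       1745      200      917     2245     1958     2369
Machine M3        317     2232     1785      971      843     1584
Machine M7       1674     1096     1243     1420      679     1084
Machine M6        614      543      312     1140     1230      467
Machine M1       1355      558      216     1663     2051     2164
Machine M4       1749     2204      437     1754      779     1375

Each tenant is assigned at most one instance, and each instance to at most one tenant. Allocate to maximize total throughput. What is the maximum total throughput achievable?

Max total: 11302 ops/s

Optimal: Flint→Machine M7 (1674 ops/s), Harbor→Machine M4 (2204 ops/s), Summit→Machine M3 (1785 ops/s), Pioneer→Machine M2 (2245 ops/s), Quanta→Machine M6 (1230 ops/s), Granite→Machine M1 (2164 ops/s) — total 1674+2204+1785+2245+1230+2164 = 11302 ops/s.
Row-greedy (each tenant in turn takes its best remaining instance) gives 9987 ops/s, worse by 1315.
Swapping Harbor↔Pioneer (Harbor→Machine M2 200 ops/s, Pioneer→Machine M4 1754 ops/s) loses 2495.
No other one-to-one assignment exceeds 11302 ops/s.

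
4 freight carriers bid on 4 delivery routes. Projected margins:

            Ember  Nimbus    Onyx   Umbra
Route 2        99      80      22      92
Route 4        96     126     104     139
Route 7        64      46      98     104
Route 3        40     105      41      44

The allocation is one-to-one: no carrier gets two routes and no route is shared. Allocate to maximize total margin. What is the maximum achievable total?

Treat this as an assignment problem: match each carrier to one route.
Optimal: Ember→Route 2 ($99k), Nimbus→Route 3 ($105k), Onyx→Route 7 ($98k), Umbra→Route 4 ($139k) — total 99+105+98+139 = $441k.
Swapping Ember↔Umbra (Ember→Route 4 $96k, Umbra→Route 2 $92k) loses 50.
No other one-to-one assignment exceeds $441k.

Max total: $441k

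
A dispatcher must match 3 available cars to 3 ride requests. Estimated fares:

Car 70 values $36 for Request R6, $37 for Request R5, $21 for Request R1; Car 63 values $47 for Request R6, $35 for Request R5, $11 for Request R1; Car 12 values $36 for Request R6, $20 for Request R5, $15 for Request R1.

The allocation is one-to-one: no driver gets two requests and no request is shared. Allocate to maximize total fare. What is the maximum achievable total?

Optimal: Car 70→Request R5 ($37), Car 63→Request R6 ($47), Car 12→Request R1 ($15) — total 37+47+15 = $99.
Every other assignment is strictly worse.

Maximum total: $99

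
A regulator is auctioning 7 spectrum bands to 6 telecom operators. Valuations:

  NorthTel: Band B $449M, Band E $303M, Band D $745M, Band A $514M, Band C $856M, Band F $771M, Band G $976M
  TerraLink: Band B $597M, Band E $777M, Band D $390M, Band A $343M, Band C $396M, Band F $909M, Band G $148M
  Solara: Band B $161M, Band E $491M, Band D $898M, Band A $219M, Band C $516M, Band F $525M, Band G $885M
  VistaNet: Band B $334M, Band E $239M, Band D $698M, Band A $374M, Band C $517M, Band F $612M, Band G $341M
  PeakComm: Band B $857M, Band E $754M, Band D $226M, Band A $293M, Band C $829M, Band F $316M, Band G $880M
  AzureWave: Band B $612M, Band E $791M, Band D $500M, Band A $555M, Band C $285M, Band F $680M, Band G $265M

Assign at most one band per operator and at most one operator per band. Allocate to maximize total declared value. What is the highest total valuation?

Maximum total: $4996M

Treat this as an assignment problem: match each operator to one band.
Optimal: NorthTel→Band C ($856M), TerraLink→Band F ($909M), Solara→Band G ($885M), VistaNet→Band D ($698M), PeakComm→Band B ($857M), AzureWave→Band E ($791M) — total 856+909+885+698+857+791 = $4996M.
Row-greedy (each operator in turn takes its best remaining band) gives $4948M, worse by 48.
Every other assignment is strictly worse.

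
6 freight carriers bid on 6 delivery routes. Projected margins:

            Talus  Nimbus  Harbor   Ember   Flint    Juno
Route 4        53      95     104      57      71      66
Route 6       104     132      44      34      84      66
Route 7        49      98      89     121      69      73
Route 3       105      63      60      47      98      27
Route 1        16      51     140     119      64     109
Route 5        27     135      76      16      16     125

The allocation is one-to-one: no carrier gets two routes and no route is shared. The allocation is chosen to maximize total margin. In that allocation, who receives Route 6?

Optimal: Talus→Route 3 ($105k), Nimbus→Route 6 ($132k), Harbor→Route 1 ($140k), Ember→Route 7 ($121k), Flint→Route 4 ($71k), Juno→Route 5 ($125k) — total 105+132+140+121+71+125 = $694k.
Nimbus's own top route is Route 5 ($135k), but forcing Nimbus→Route 5 and reassigning the rest optimally gives only $671k — worse by 23.

Nimbus receives Route 6.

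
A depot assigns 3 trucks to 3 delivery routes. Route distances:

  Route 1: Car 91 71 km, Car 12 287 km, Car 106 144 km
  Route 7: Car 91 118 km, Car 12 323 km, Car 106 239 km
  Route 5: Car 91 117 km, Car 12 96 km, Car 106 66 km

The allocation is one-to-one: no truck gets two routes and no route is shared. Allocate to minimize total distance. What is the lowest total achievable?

Optimal: Car 91→Route 7 (118 km), Car 12→Route 5 (96 km), Car 106→Route 1 (144 km) — total 118+96+144 = 358 km.
Min-entry greedy (repeatedly take the single cheapest remaining cell) gives 460 km, worse by 102.
No other one-to-one assignment undercuts 358 km.

Min total: 358 km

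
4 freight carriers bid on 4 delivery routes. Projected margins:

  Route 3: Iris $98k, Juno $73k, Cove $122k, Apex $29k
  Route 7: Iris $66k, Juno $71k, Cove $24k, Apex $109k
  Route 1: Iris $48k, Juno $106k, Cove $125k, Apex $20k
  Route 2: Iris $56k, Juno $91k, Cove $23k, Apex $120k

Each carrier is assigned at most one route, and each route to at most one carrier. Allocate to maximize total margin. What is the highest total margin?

Maximum total: $423k

Optimal: Iris→Route 3 ($98k), Juno→Route 2 ($91k), Cove→Route 1 ($125k), Apex→Route 7 ($109k) — total 98+91+125+109 = $423k.
Max-entry greedy (repeatedly take the single best remaining cell) gives $414k, worse by 9.
Swapping Iris↔Apex (Iris→Route 7 $66k, Apex→Route 3 $29k) loses 112.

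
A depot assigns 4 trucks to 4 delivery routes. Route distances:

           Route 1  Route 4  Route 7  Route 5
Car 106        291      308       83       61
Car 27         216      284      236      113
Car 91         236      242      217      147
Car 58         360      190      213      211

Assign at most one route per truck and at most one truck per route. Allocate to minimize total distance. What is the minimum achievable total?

Optimal: Car 106→Route 7 (83 km), Car 27→Route 5 (113 km), Car 91→Route 1 (236 km), Car 58→Route 4 (190 km) — total 83+113+236+190 = 622 km.
Row-greedy (each truck in turn takes its cheapest remaining route) gives 684 km, worse by 62.
Next-best assignment: Car 106→Route 7, Car 27→Route 1, Car 91→Route 5, Car 58→Route 4 = 636 km.

Minimum total: 622 km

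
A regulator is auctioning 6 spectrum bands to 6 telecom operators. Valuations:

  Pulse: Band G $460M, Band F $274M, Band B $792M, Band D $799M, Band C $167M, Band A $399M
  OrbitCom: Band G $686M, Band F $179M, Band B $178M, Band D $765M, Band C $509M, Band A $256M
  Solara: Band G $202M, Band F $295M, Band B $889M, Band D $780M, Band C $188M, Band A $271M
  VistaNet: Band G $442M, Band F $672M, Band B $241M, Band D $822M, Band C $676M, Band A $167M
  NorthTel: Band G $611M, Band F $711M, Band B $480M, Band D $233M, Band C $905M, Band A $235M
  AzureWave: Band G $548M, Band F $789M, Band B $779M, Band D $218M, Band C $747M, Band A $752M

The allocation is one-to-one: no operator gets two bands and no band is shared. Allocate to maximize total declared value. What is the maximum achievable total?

Optimal: Pulse→Band D ($799M), OrbitCom→Band G ($686M), Solara→Band B ($889M), VistaNet→Band F ($672M), NorthTel→Band C ($905M), AzureWave→Band A ($752M) — total 799+686+889+672+905+752 = $4703M.
Row-greedy (each operator in turn takes its best remaining band) gives $4513M, worse by 190.
Next-best assignment: Pulse→Band B, OrbitCom→Band G, Solara→Band D, VistaNet→Band F, NorthTel→Band C, AzureWave→Band A = $4587M.
Every other assignment is strictly worse.

Maximum total: $4703M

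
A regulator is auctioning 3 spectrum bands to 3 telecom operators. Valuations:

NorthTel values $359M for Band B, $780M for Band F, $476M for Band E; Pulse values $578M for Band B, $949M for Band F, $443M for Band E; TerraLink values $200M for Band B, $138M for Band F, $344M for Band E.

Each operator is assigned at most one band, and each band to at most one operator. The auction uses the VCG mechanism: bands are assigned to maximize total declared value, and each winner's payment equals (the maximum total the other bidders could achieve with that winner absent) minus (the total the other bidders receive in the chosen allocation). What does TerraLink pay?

Efficient allocation: NorthTel→Band F ($780M), Pulse→Band B ($578M), TerraLink→Band E ($344M); total welfare W = $1702M.
TerraLink receives Band E at value $344M, so the others get W − 344 = $1358M.
Without TerraLink: best allocation of the remaining 2 bidders over all 3 bands is NorthTel→Band E ($476M), Pulse→Band F ($949M), total $1425M.
VCG payment = (others' best without TerraLink) − (others' welfare with TerraLink) = 1425 − 1358 = $67M.

TerraLink pays $67M.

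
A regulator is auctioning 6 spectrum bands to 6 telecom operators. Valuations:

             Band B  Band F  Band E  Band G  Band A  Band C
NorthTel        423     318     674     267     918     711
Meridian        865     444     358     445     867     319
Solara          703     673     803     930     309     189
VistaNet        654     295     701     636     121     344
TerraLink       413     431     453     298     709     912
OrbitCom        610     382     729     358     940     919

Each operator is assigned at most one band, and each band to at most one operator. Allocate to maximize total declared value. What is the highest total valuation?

Optimal: NorthTel→Band A ($918M), Meridian→Band B ($865M), Solara→Band G ($930M), VistaNet→Band E ($701M), TerraLink→Band F ($431M), OrbitCom→Band C ($919M) — total 918+865+930+701+431+919 = $4764M.
Column-greedy (each band in turn goes to its best remaining operator) gives $4733M, worse by 31.
Next-best assignment: NorthTel→Band A, Meridian→Band B, Solara→Band F, VistaNet→Band G, TerraLink→Band C, OrbitCom→Band E = $4733M.
Checked against all permutations: $4764M is optimal.

Max total: $4764M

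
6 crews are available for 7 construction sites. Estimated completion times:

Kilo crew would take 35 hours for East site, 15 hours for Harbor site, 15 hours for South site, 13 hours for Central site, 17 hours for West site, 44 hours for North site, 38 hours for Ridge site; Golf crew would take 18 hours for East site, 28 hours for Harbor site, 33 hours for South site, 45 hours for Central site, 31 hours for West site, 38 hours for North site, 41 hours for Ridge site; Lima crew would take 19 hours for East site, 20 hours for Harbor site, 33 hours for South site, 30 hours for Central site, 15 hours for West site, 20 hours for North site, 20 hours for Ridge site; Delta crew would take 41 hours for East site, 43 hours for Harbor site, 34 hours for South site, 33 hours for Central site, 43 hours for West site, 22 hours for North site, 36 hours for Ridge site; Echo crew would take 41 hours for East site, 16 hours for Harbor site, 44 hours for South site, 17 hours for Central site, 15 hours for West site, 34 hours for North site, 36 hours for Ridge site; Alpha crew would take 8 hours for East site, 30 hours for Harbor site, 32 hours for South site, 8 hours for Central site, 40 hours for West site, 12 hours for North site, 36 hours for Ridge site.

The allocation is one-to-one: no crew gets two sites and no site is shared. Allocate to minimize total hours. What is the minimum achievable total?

Optimal: Kilo crew→South site (15 hours), Golf crew→East site (18 hours), Lima crew→West site (15 hours), Delta crew→North site (22 hours), Echo crew→Harbor site (16 hours), Alpha crew→Central site (8 hours) — total 15+18+15+22+16+8 = 94 hours.
Min-entry greedy (repeatedly take the single cheapest remaining cell) gives 107 hours, worse by 13.
Every other assignment is strictly worse.

Minimum total: 94 hours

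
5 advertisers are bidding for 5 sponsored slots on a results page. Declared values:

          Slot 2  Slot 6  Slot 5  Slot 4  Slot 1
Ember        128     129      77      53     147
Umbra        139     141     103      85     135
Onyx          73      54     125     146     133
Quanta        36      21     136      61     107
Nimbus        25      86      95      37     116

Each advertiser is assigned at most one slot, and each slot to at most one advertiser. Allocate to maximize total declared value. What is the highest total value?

This is the linear assignment problem.
Optimal: Ember→Slot 2 ($128), Umbra→Slot 6 ($141), Onyx→Slot 4 ($146), Quanta→Slot 5 ($136), Nimbus→Slot 1 ($116) — total 128+141+146+136+116 = $667.
Column-greedy (each slot in turn goes to its best remaining advertiser) gives $666, worse by 1.
Next-best assignment: Ember→Slot 6, Umbra→Slot 2, Onyx→Slot 4, Quanta→Slot 5, Nimbus→Slot 1 = $666.
No other one-to-one assignment exceeds $667.

Max total: $667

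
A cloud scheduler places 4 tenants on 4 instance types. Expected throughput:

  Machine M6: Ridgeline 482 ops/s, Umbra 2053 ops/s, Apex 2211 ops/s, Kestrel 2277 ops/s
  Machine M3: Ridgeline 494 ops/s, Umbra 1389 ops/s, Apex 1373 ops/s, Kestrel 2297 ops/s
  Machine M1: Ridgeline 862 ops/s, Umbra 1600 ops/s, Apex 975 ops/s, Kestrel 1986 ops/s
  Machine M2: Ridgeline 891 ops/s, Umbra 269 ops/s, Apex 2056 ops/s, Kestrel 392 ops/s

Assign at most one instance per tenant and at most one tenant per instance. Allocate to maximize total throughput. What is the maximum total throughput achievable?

Maximum total: 7268 ops/s

Optimal: Ridgeline→Machine M1 (862 ops/s), Umbra→Machine M6 (2053 ops/s), Apex→Machine M2 (2056 ops/s), Kestrel→Machine M3 (2297 ops/s) — total 862+2053+2056+2297 = 7268 ops/s.
Next-best assignment: Ridgeline→Machine M2, Umbra→Machine M1, Apex→Machine M6, Kestrel→Machine M3 = 6999 ops/s.
Swapping Umbra↔Apex (Umbra→Machine M2 269 ops/s, Apex→Machine M6 2211 ops/s) loses 1629.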